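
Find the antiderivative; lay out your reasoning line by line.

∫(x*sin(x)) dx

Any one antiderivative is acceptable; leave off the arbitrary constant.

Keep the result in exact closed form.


Step 1. Integrate ∫(x*sin(x)) dx by parts with u = x, dv = (sin(x)) dx, so v = -cos(x): now -x*cos(x) + ∫(cos(x)) dx.
Step 2. Evaluate the standard form: now -x*cos(x) + sin(x).
Answer: -x*cos(x) + sin(x).


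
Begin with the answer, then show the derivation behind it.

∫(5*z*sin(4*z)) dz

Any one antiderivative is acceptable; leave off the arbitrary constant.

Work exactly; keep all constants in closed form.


The answer is -5*z*cos(4*z)/4 + 5*sin(4*z)/16.
Step 1. Integrate ∫(5*z*sin(4*z)) dz by parts with u = z, dv = (5*sin(4*z)) dz, so v = -5*cos(4*z)/4: now -5*z*cos(4*z)/4 + ∫(5*cos(4*z)/4) dz.
Step 2. Evaluate the standard form: now -5*z*cos(4*z)/4 + 5*sin(4*z)/16.
Answer: -5*z*cos(4*z)/4 + 5*sin(4*z)/16.


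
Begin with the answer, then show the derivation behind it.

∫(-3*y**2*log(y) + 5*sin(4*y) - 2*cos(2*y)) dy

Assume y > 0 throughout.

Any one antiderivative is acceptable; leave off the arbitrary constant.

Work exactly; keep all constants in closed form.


The answer is -y**3*log(y) + y**3/3 - sin(2*y) - 5*cos(4*y)/4.
Step 1. Rewrite: now ∫(-3*y**2*log(y)) dy + ∫(5*sin(4*y)) dy + ∫(-2*cos(2*y)) dy.
Step 2. Integrate ∫(-3*y**2*log(y)) dy by parts with u = log(y), dv = (-3*y**2) dy, so v = -y**3 [assuming y > 0]: now -y**3*log(y) + ∫(y**2) dy + ∫(5*sin(4*y)) dy + ∫(-2*cos(2*y)) dy.
Step 3. Evaluate the standard form: now -y**3*log(y) + y**3/3 + ∫(5*sin(4*y)) dy + ∫(-2*cos(2*y)) dy.
Step 4. Evaluate the standard form: now -y**3*log(y) + y**3/3 - sin(2*y) + ∫(5*sin(4*y)) dy.
Step 5. Evaluate the standard form: now -y**3*log(y) + y**3/3 - sin(2*y) - 5*cos(4*y)/4.
Answer: -y**3*log(y) + y**3/3 - sin(2*y) - 5*cos(4*y)/4.


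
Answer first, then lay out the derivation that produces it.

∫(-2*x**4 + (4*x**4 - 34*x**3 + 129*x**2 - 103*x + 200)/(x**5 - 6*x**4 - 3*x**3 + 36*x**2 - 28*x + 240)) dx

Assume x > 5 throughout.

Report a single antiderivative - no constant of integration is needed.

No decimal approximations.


The answer is -2*x**5/5 + 5*log(x - 5) - 5*log(x - 4) + 4*log(x + 3) - 3*atan(x/2)/2.
Step 1. Rewrite: now ∫(-2*x**4) dx + ∫((4*x**4 - 34*x**3 + 129*x**2 - 103*x + 200)/(x**5 - 6*x**4 - 3*x**3 + 36*x**2 - 28*x + 240)) dx.
Step 2. Decompose ∫((4*x**4 - 34*x**3 + 129*x**2 - 103*x + 200)/(x**5 - 6*x**4 - 3*x**3 + 36*x**2 - 28*x + 240)) dx by partial fractions, (4*x**4 - 34*x**3 + 129*x**2 - 103*x + 200)/(x**5 - 6*x**4 - 3*x**3 + 36*x**2 - 28*x + 240) = -3/(x**2 + 4) + 4/(x + 3) - 5/(x - 4) + 5/(x - 5): now ∫(-2*x**4) dx + ∫(5/(x - 5)) dx + ∫(-5/(x - 4)) dx + ∫(4/(x + 3)) dx + ∫(-3/(x**2 + 4)) dx.
Step 3. Evaluate the standard form [assuming x > -3]: now 4*log(x + 3) + ∫(-2*x**4) dx + ∫(5/(x - 5)) dx + ∫(-5/(x - 4)) dx + ∫(-3/(x**2 + 4)) dx.
Step 4. Evaluate the standard form [assuming x > 5]: now 5*log(x - 5) + 4*log(x + 3) + ∫(-2*x**4) dx + ∫(-5/(x - 4)) dx + ∫(-3/(x**2 + 4)) dx.
Step 5. Evaluate the standard form [assuming x > 4]: now 5*log(x - 5) - 5*log(x - 4) + 4*log(x + 3) + ∫(-2*x**4) dx + ∫(-3/(x**2 + 4)) dx.
Step 6. Evaluate the standard form: now 5*log(x - 5) - 5*log(x - 4) + 4*log(x + 3) - 3*atan(x/2)/2 + ∫(-2*x**4) dx.
Step 7. Evaluate the standard form: now -2*x**5/5 + 5*log(x - 5) - 5*log(x - 4) + 4*log(x + 3) - 3*atan(x/2)/2.
Answer: -2*x**5/5 + 5*log(x - 5) - 5*log(x - 4) + 4*log(x + 3) - 3*atan(x/2)/2.


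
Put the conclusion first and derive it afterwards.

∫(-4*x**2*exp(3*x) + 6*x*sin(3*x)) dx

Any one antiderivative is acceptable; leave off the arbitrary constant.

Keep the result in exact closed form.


The answer is -4*x**2*exp(3*x)/3 + 8*x*exp(3*x)/9 - 2*x*cos(3*x) - 8*exp(3*x)/27 + 2*sin(3*x)/3.
Step 1. Rewrite: now ∫(6*x*sin(3*x)) dx + ∫(-4*x**2*exp(3*x)) dx.
Step 2. Integrate ∫(6*x*sin(3*x)) dx by parts with u = x, dv = (6*sin(3*x)) dx, so v = -2*cos(3*x): now -2*x*cos(3*x) + ∫(-4*x**2*exp(3*x)) dx + ∫(2*cos(3*x)) dx.
Step 3. Evaluate the standard form: now -2*x*cos(3*x) + 2*sin(3*x)/3 + ∫(-4*x**2*exp(3*x)) dx.
Step 4. Integrate ∫(-4*x**2*exp(3*x)) dx by parts with u = x**2, dv = (-4*exp(3*x)) dx, so v = -4*exp(3*x)/3: now -4*x**2*exp(3*x)/3 - 2*x*cos(3*x) + 2*sin(3*x)/3 + ∫(8*x*exp(3*x)/3) dx.
Step 5. Integrate ∫(8*x*exp(3*x)/3) dx by parts with u = x, dv = (8*exp(3*x)/3) dx, so v = 8*exp(3*x)/9: now -4*x**2*exp(3*x)/3 + 8*x*exp(3*x)/9 - 2*x*cos(3*x) + 2*sin(3*x)/3 + ∫(-8*exp(3*x)/9) dx.
Step 6. Evaluate the standard form: now -4*x**2*exp(3*x)/3 + 8*x*exp(3*x)/9 - 2*x*cos(3*x) - 8*exp(3*x)/27 + 2*sin(3*x)/3.
Answer: -4*x**2*exp(3*x)/3 + 8*x*exp(3*x)/9 - 2*x*cos(3*x) - 8*exp(3*x)/27 + 2*sin(3*x)/3.


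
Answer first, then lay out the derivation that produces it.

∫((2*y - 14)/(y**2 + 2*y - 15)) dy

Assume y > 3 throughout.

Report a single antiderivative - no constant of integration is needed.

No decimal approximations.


The answer is -log(y - 3) + 3*log(y + 5).
Step 1. Decompose ∫((2*y - 14)/(y**2 + 2*y - 15)) dy by partial fractions, (2*y - 14)/(y**2 + 2*y - 15) = 3/(y + 5) - 1/(y - 3): now ∫(-1/(y - 3)) dy + ∫(3/(y + 5)) dy.
Step 2. Evaluate the standard form [assuming y > -5]: now 3*log(y + 5) + ∫(-1/(y - 3)) dy.
Step 3. Evaluate the standard form [assuming y > 3]: now -log(y - 3) + 3*log(y + 5).
Answer: -log(y - 3) + 3*log(y + 5).


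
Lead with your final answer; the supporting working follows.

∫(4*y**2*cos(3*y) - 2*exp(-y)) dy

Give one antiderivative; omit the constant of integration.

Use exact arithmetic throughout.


The answer is 4*y**2*sin(3*y)/3 + 8*y*cos(3*y)/9 - 8*sin(3*y)/27 + 2*exp(-y).
Step 1. Rewrite: now ∫(4*y**2*cos(3*y)) dy + ∫(-2*exp(-y)) dy.
Step 2. Integrate ∫(4*y**2*cos(3*y)) dy by parts with u = y**2, dv = (4*cos(3*y)) dy, so v = 4*sin(3*y)/3: now 4*y**2*sin(3*y)/3 + ∫(-8*y*sin(3*y)/3) dy + ∫(-2*exp(-y)) dy.
Step 3. Integrate ∫(-8*y*sin(3*y)/3) dy by parts with u = y, dv = (-8*sin(3*y)/3) dy, so v = 8*cos(3*y)/9: now 4*y**2*sin(3*y)/3 + 8*y*cos(3*y)/9 + ∫(-2*exp(-y)) dy + ∫(-8*cos(3*y)/9) dy.
Step 4. Evaluate the standard form: now 4*y**2*sin(3*y)/3 + 8*y*cos(3*y)/9 - 8*sin(3*y)/27 + ∫(-2*exp(-y)) dy.
Step 5. Evaluate the standard form: now 4*y**2*sin(3*y)/3 + 8*y*cos(3*y)/9 - 8*sin(3*y)/27 + 2*exp(-y).
Answer: 4*y**2*sin(3*y)/3 + 8*y*cos(3*y)/9 - 8*sin(3*y)/27 + 2*exp(-y).


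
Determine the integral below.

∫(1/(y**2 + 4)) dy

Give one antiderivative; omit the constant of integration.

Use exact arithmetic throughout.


Answer: atan(y/2)/2.


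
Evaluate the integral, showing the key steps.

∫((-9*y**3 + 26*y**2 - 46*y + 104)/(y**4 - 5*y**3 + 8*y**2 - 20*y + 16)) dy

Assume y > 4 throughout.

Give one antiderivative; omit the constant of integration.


Step 1. Decompose ∫((-9*y**3 + 26*y**2 - 46*y + 104)/(y**4 - 5*y**3 + 8*y**2 - 20*y + 16)) dy by partial fractions, (-9*y**3 + 26*y**2 - 46*y + 104)/(y**4 - 5*y**3 + 8*y**2 - 20*y + 16) = 2/(y**2 + 4) - 5/(y - 1) - 4/(y - 4): now ∫(-4/(y - 4)) dy + ∫(-5/(y - 1)) dy + ∫(2/(y**2 + 4)) dy.
Step 2. Evaluate the standard form [assuming y > 4]: now -4*log(y - 4) + ∫(-5/(y - 1)) dy + ∫(2/(y**2 + 4)) dy.
Step 3. Evaluate the standard form [assuming y > 1]: now -4*log(y - 4) - 5*log(y - 1) + ∫(2/(y**2 + 4)) dy.
Step 4. Evaluate the standard form: now -4*log(y - 4) - 5*log(y - 1) + atan(y/2).
Answer: -4*log(y - 4) - 5*log(y - 1) + atan(y/2).


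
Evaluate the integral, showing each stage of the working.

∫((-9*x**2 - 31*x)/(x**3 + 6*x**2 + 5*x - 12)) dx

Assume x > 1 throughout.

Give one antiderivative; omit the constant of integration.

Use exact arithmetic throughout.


Step 1. Decompose ∫((-9*x**2 - 31*x)/(x**3 + 6*x**2 + 5*x - 12)) dx by partial fractions, (-9*x**2 - 31*x)/(x**3 + 6*x**2 + 5*x - 12) = -4/(x + 4) - 3/(x + 3) - 2/(x - 1): now ∫(-2/(x - 1)) dx + ∫(-3/(x + 3)) dx + ∫(-4/(x + 4)) dx.
Step 2. Evaluate the standard form [assuming x > -3]: now -3*log(x + 3) + ∫(-2/(x - 1)) dx + ∫(-4/(x + 4)) dx.
Step 3. Evaluate the standard form [assuming x > 1]: now -2*log(x - 1) - 3*log(x + 3) + ∫(-4/(x + 4)) dx.
Step 4. Evaluate the standard form [assuming x > -4]: now -2*log(x - 1) - 3*log(x + 3) - 4*log(x + 4).
Answer: -2*log(x - 1) - 3*log(x + 3) - 4*log(x + 4).


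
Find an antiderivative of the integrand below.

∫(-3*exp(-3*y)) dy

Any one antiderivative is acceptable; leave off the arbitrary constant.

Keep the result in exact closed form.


Answer: exp(-3*y).


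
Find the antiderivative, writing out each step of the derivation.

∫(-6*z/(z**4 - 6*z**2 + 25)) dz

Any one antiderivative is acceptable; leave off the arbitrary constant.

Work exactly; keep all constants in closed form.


Step 1. Substitute u = z**2 - 3, turning ∫(-6*z/(z**4 - 6*z**2 + 25)) dz into ∫(-3/(u**2 + 16)) du: now ∫(-3/(u**2 + 16)) du.
Step 2. Evaluate the standard form: now -3*atan(u/4)/4.
Step 3. Substitute back u = z**2 - 3: now -3*atan(z**2/4 - 3/4)/4.
Answer: -3*atan(z**2/4 - 3/4)/4.


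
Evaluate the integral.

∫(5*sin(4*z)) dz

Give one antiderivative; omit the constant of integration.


Answer: -5*cos(4*z)/4.


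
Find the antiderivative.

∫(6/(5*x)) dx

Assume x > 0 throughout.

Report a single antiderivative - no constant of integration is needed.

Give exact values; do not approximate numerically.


Answer: 6*log(x)/5.


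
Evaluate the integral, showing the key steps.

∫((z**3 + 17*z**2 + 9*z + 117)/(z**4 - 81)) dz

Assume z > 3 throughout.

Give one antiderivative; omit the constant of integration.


Step 1. Decompose ∫((z**3 + 17*z**2 + 9*z + 117)/(z**4 - 81)) dz by partial fractions, (z**3 + 17*z**2 + 9*z + 117)/(z**4 - 81) = 2/(z**2 + 9) - 2/(z + 3) + 3/(z - 3): now ∫(3/(z - 3)) dz + ∫(-2/(z + 3)) dz + ∫(2/(z**2 + 9)) dz.
Step 2. Evaluate the standard form [assuming z > -3]: now -2*log(z + 3) + ∫(3/(z - 3)) dz + ∫(2/(z**2 + 9)) dz.
Step 3. Evaluate the standard form [assuming z > 3]: now 3*log(z - 3) - 2*log(z + 3) + ∫(2/(z**2 + 9)) dz.
Step 4. Evaluate the standard form: now 3*log(z - 3) - 2*log(z + 3) + 2*atan(z/3)/3.
Answer: 3*log(z - 3) - 2*log(z + 3) + 2*atan(z/3)/3.


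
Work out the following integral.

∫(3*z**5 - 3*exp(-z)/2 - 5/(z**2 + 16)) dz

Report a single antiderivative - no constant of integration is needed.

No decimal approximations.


Answer: z**6/2 - 5*atan(z/4)/4 + 3*exp(-z)/2.


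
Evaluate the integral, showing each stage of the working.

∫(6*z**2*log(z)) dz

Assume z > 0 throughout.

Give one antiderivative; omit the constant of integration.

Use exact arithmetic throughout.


Step 1. Integrate ∫(6*z**2*log(z)) dz by parts with u = log(z), dv = (6*z**2) dz, so v = 2*z**3 [assuming z > 0]: now 2*z**3*log(z) + ∫(-2*z**2) dz.
Step 2. Evaluate the standard form: now 2*z**3*log(z) - 2*z**3/3.
Answer: 2*z**3*log(z) - 2*z**3/3.


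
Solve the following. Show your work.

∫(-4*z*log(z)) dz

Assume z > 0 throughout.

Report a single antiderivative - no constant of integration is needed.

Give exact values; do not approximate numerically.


Step 1. Integrate ∫(-4*z*log(z)) dz by parts with u = log(z), dv = (-4*z) dz, so v = -2*z**2 [assuming z > 0]: now -2*z**2*log(z) + ∫(2*z) dz.
Step 2. Evaluate the standard form: now -2*z**2*log(z) + z**2.
Answer: -2*z**2*log(z) + z**2.


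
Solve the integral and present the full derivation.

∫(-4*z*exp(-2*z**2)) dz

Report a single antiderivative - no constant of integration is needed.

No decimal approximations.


Step 1. Substitute u = z**2, turning ∫(-4*z*exp(-2*z**2)) dz into ∫(-2*exp(-2*u)) du: now ∫(-2*exp(-2*u)) du.
Step 2. Evaluate the standard form: now exp(-2*u).
Step 3. Substitute back u = z**2: now exp(-2*z**2).
Answer: exp(-2*z**2).


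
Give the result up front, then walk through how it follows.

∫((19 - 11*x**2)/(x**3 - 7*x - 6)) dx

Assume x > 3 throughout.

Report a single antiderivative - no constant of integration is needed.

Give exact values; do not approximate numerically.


The answer is -4*log(x - 3) - 2*log(x + 1) - 5*log(x + 2).
Step 1. Decompose ∫((19 - 11*x**2)/(x**3 - 7*x - 6)) dx by partial fractions, (19 - 11*x**2)/(x**3 - 7*x - 6) = -5/(x + 2) - 2/(x + 1) - 4/(x - 3): now ∫(-4/(x - 3)) dx + ∫(-2/(x + 1)) dx + ∫(-5/(x + 2)) dx.
Step 2. Evaluate the standard form [assuming x > -2]: now -5*log(x + 2) + ∫(-4/(x - 3)) dx + ∫(-2/(x + 1)) dx.
Step 3. Evaluate the standard form [assuming x > 3]: now -4*log(x - 3) - 5*log(x + 2) + ∫(-2/(x + 1)) dx.
Step 4. Evaluate the standard form [assuming x > -1]: now -4*log(x - 3) - 2*log(x + 1) - 5*log(x + 2).
Answer: -4*log(x - 3) - 2*log(x + 1) - 5*log(x + 2).


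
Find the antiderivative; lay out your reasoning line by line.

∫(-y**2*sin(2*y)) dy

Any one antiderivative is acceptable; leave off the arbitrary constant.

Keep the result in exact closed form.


Step 1. Integrate ∫(-y**2*sin(2*y)) dy by parts with u = y**2, dv = (-sin(2*y)) dy, so v = cos(2*y)/2: now y**2*cos(2*y)/2 + ∫(-y*cos(2*y)) dy.
Step 2. Integrate ∫(-y*cos(2*y)) dy by parts with u = y, dv = (-cos(2*y)) dy, so v = -sin(2*y)/2: now y**2*cos(2*y)/2 - y*sin(2*y)/2 + ∫(sin(2*y)/2) dy.
Step 3. Evaluate the standard form: now y**2*cos(2*y)/2 - y*sin(2*y)/2 - cos(2*y)/4.
Answer: y**2*cos(2*y)/2 - y*sin(2*y)/2 - cos(2*y)/4.


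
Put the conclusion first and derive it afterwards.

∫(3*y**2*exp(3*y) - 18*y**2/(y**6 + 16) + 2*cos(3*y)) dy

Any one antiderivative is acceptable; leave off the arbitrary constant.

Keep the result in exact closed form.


The answer is y**2*exp(3*y) - 2*y*exp(3*y)/3 + 2*exp(3*y)/9 + 2*sin(3*y)/3 - 3*atan(y**3/4)/2.
Step 1. Rewrite: now ∫(-18*y**2/(y**6 + 16)) dy + ∫(3*y**2*exp(3*y)) dy + ∫(2*cos(3*y)) dy.
Step 2. Evaluate the standard form: now 2*sin(3*y)/3 + ∫(-18*y**2/(y**6 + 16)) dy + ∫(3*y**2*exp(3*y)) dy.
Step 3. Integrate ∫(3*y**2*exp(3*y)) dy by parts with u = y**2, dv = (3*exp(3*y)) dy, so v = exp(3*y): now y**2*exp(3*y) + 2*sin(3*y)/3 + ∫(-2*y*exp(3*y)) dy + ∫(-18*y**2/(y**6 + 16)) dy.
Step 4. Integrate ∫(-2*y*exp(3*y)) dy by parts with u = y, dv = (-2*exp(3*y)) dy, so v = -2*exp(3*y)/3: now y**2*exp(3*y) - 2*y*exp(3*y)/3 + 2*sin(3*y)/3 + ∫(-18*y**2/(y**6 + 16)) dy + ∫(2*exp(3*y)/3) dy.
Step 5. Evaluate the standard form: now y**2*exp(3*y) - 2*y*exp(3*y)/3 + 2*exp(3*y)/9 + 2*sin(3*y)/3 + ∫(-18*y**2/(y**6 + 16)) dy.
Step 6. Substitute u = y**3, turning ∫(-18*y**2/(y**6 + 16)) dy into ∫(-6/(u**2 + 16)) du: now y**2*exp(3*y) - 2*y*exp(3*y)/3 + 2*exp(3*y)/9 + 2*sin(3*y)/3 + ∫(-6/(u**2 + 16)) du.
Step 7. Evaluate the standard form: now y**2*exp(3*y) - 2*y*exp(3*y)/3 + 2*exp(3*y)/9 + 2*sin(3*y)/3 - 3*atan(u/4)/2.
Step 8. Substitute back u = y**3: now y**2*exp(3*y) - 2*y*exp(3*y)/3 + 2*exp(3*y)/9 + 2*sin(3*y)/3 - 3*atan(y**3/4)/2.
Answer: y**2*exp(3*y) - 2*y*exp(3*y)/3 + 2*exp(3*y)/9 + 2*sin(3*y)/3 - 3*atan(y**3/4)/2.


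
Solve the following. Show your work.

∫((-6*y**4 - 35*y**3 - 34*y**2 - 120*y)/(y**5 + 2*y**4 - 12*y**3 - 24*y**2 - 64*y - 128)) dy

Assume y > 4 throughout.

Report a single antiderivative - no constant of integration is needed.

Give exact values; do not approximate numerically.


Step 1. Decompose ∫((-6*y**4 - 35*y**3 - 34*y**2 - 120*y)/(y**5 + 2*y**4 - 12*y**3 - 24*y**2 - 64*y - 128)) dy by partial fractions, (-6*y**4 - 35*y**3 - 34*y**2 - 120*y)/(y**5 + 2*y**4 - 12*y**3 - 24*y**2 - 64*y - 128) = -1/(y**2 + 4) + 2/(y + 4) - 3/(y + 2) - 5/(y - 4): now ∫(-5/(y - 4)) dy + ∫(-3/(y + 2)) dy + ∫(2/(y + 4)) dy + ∫(-1/(y**2 + 4)) dy.
Step 2. Evaluate the standard form [assuming y > -4]: now 2*log(y + 4) + ∫(-5/(y - 4)) dy + ∫(-3/(y + 2)) dy + ∫(-1/(y**2 + 4)) dy.
Step 3. Evaluate the standard form [assuming y > 4]: now -5*log(y - 4) + 2*log(y + 4) + ∫(-3/(y + 2)) dy + ∫(-1/(y**2 + 4)) dy.
Step 4. Evaluate the standard form [assuming y > -2]: now -5*log(y - 4) - 3*log(y + 2) + 2*log(y + 4) + ∫(-1/(y**2 + 4)) dy.
Step 5. Evaluate the standard form: now -5*log(y - 4) - 3*log(y + 2) + 2*log(y + 4) - atan(y/2)/2.
Answer: -5*log(y - 4) - 3*log(y + 2) + 2*log(y + 4) - atan(y/2)/2.


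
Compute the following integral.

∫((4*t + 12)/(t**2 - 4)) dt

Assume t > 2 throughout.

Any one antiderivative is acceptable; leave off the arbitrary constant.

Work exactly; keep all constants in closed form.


Answer: 5*log(t - 2) - log(t + 2).


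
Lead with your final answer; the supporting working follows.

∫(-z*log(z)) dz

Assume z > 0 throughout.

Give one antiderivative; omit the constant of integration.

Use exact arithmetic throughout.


The answer is -z**2*log(z)/2 + z**2/4.
Step 1. Integrate ∫(-z*log(z)) dz by parts with u = log(z), dv = (-z) dz, so v = -z**2/2 [assuming z > 0]: now -z**2*log(z)/2 + ∫(z/2) dz.
Step 2. Evaluate the standard form: now -z**2*log(z)/2 + z**2/4.
Answer: -z**2*log(z)/2 + z**2/4.


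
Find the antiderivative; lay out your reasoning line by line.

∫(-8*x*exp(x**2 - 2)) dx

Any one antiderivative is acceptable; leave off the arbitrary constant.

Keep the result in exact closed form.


Step 1. Substitute u = x**2 - 2, turning ∫(-8*x*exp(x**2 - 2)) dx into ∫(-4*exp(u)) du: now ∫(-4*exp(u)) du.
Step 2. Evaluate the standard form: now -4*exp(u).
Step 3. Substitute back u = x**2 - 2: now -4*exp(x**2 - 2).
Answer: -4*exp(x**2 - 2).


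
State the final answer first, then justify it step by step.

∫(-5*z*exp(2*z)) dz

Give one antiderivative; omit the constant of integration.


The answer is -5*z*exp(2*z)/2 + 5*exp(2*z)/4.
Step 1. Integrate ∫(-5*z*exp(2*z)) dz by parts with u = z, dv = (-5*exp(2*z)) dz, so v = -5*exp(2*z)/2: now -5*z*exp(2*z)/2 + ∫(5*exp(2*z)/2) dz.
Step 2. Evaluate the standard form: now -5*z*exp(2*z)/2 + 5*exp(2*z)/4.
Answer: -5*z*exp(2*z)/2 + 5*exp(2*z)/4.


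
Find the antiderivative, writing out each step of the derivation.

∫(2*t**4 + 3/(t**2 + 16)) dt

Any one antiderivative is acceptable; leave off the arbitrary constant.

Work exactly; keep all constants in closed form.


Step 1. Rewrite: now ∫(2*t**4) dt + ∫(3/(t**2 + 16)) dt.
Step 2. Evaluate the standard form: now 3*atan(t/4)/4 + ∫(2*t**4) dt.
Step 3. Evaluate the standard form: now 2*t**5/5 + 3*atan(t/4)/4.
Answer: 2*t**5/5 + 3*atan(t/4)/4.


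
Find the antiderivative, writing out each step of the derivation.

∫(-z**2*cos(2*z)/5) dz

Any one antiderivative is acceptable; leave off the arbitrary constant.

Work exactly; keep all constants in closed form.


Step 1. Integrate ∫(-z**2*cos(2*z)/5) dz by parts with u = z**2, dv = (-cos(2*z)/5) dz, so v = -sin(2*z)/10: now -z**2*sin(2*z)/10 + ∫(z*sin(2*z)/5) dz.
Step 2. Integrate ∫(z*sin(2*z)/5) dz by parts with u = z, dv = (sin(2*z)/5) dz, so v = -cos(2*z)/10: now -z**2*sin(2*z)/10 - z*cos(2*z)/10 + ∫(cos(2*z)/10) dz.
Step 3. Evaluate the standard form: now -z**2*sin(2*z)/10 - z*cos(2*z)/10 + sin(2*z)/20.
Answer: -z**2*sin(2*z)/10 - z*cos(2*z)/10 + sin(2*z)/20.


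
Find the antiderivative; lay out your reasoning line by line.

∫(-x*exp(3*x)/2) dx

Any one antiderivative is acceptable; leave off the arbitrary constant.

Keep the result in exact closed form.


Step 1. Integrate ∫(-x*exp(3*x)/2) dx by parts with u = x, dv = (-exp(3*x)/2) dx, so v = -exp(3*x)/6: now -x*exp(3*x)/6 + ∫(exp(3*x)/6) dx.
Step 2. Evaluate the standard form: now -x*exp(3*x)/6 + exp(3*x)/18.
Answer: -x*exp(3*x)/6 + exp(3*x)/18.


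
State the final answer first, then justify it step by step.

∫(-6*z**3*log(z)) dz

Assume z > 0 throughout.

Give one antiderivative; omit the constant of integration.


The answer is -3*z**4*log(z)/2 + 3*z**4/8.
Step 1. Integrate ∫(-6*z**3*log(z)) dz by parts with u = log(z), dv = (-6*z**3) dz, so v = -3*z**4/2 [assuming z > 0]: now -3*z**4*log(z)/2 + ∫(3*z**3/2) dz.
Step 2. Evaluate the standard form: now -3*z**4*log(z)/2 + 3*z**4/8.
Answer: -3*z**4*log(z)/2 + 3*z**4/8.


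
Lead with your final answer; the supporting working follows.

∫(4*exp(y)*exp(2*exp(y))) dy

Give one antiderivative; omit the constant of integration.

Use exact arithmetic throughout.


The answer is 2*exp(2*exp(y)).
Step 1. Substitute u = exp(y), turning ∫(4*exp(y)*exp(2*exp(y))) dy into ∫(4*exp(2*u)) du: now ∫(4*exp(2*u)) du.
Step 2. Evaluate the standard form: now 2*exp(2*u).
Step 3. Substitute back u = exp(y): now 2*exp(2*exp(y)).
Answer: 2*exp(2*exp(y)).


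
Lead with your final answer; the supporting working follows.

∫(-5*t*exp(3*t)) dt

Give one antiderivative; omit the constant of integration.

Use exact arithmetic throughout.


The answer is -5*t*exp(3*t)/3 + 5*exp(3*t)/9.
Step 1. Integrate ∫(-5*t*exp(3*t)) dt by parts with u = t, dv = (-5*exp(3*t)) dt, so v = -5*exp(3*t)/3: now -5*t*exp(3*t)/3 + ∫(5*exp(3*t)/3) dt.
Step 2. Evaluate the standard form: now -5*t*exp(3*t)/3 + 5*exp(3*t)/9.
Answer: -5*t*exp(3*t)/3 + 5*exp(3*t)/9.


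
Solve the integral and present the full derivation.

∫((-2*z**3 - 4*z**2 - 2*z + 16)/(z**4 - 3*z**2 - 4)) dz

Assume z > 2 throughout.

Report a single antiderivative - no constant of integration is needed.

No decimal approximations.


Step 1. Decompose ∫((-2*z**3 - 4*z**2 - 2*z + 16)/(z**4 - 3*z**2 - 4)) dz by partial fractions, (-2*z**3 - 4*z**2 - 2*z + 16)/(z**4 - 3*z**2 - 4) = -4/(z**2 + 1) - 1/(z + 2) - 1/(z - 2): now ∫(-1/(z - 2)) dz + ∫(-1/(z + 2)) dz + ∫(-4/(z**2 + 1)) dz.
Step 2. Evaluate the standard form [assuming z > 2]: now -log(z - 2) + ∫(-1/(z + 2)) dz + ∫(-4/(z**2 + 1)) dz.
Step 3. Evaluate the standard form [assuming z > -2]: now -log(z - 2) - log(z + 2) + ∫(-4/(z**2 + 1)) dz.
Step 4. Evaluate the standard form: now -log(z - 2) - log(z + 2) - 4*atan(z).
Answer: -log(z - 2) - log(z + 2) - 4*atan(z).


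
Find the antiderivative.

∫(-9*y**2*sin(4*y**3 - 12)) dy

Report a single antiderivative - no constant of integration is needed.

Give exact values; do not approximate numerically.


Answer: 3*cos(4*y**3 - 12)/4.


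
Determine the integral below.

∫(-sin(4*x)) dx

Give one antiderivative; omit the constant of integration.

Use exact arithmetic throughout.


Answer: cos(4*x)/4.


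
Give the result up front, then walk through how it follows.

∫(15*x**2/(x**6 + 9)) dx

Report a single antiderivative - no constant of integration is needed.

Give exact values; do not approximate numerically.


The answer is 5*atan(x**3/3)/3.
Step 1. Substitute u = x**3, turning ∫(15*x**2/(x**6 + 9)) dx into ∫(5/(u**2 + 9)) du: now ∫(5/(u**2 + 9)) du.
Step 2. Evaluate the standard form: now 5*atan(u/3)/3.
Step 3. Substitute back u = x**3: now 5*atan(x**3/3)/3.
Answer: 5*atan(x**3/3)/3.


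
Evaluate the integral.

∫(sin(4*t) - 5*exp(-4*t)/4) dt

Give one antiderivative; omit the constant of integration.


Answer: -cos(4*t)/4 + 5*exp(-4*t)/16.


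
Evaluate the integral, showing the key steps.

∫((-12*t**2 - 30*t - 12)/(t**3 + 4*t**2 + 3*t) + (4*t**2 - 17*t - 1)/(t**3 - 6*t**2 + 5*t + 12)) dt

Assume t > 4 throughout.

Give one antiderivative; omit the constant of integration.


Step 1. Rewrite: now ∫((-12*t**2 - 30*t - 12)/(t**3 + 4*t**2 + 3*t)) dt + ∫((4*t**2 - 17*t - 1)/(t**3 - 6*t**2 + 5*t + 12)) dt.
Step 2. Decompose ∫((-12*t**2 - 30*t - 12)/(t**3 + 4*t**2 + 3*t)) dt by partial fractions, (-12*t**2 - 30*t - 12)/(t**3 + 4*t**2 + 3*t) = -5/(t + 3) - 3/(t + 1) - 4/t: now ∫(-4/t) dt + ∫((4*t**2 - 17*t - 1)/(t**3 - 6*t**2 + 5*t + 12)) dt + ∫(-3/(t + 1)) dt + ∫(-5/(t + 3)) dt.
Step 3. Evaluate the standard form [assuming t > 0]: now -4*log(t) + ∫((4*t**2 - 17*t - 1)/(t**3 - 6*t**2 + 5*t + 12)) dt + ∫(-3/(t + 1)) dt + ∫(-5/(t + 3)) dt.
Step 4. Evaluate the standard form [assuming t > -1]: now -4*log(t) - 3*log(t + 1) + ∫((4*t**2 - 17*t - 1)/(t**3 - 6*t**2 + 5*t + 12)) dt + ∫(-5/(t + 3)) dt.
Step 5. Evaluate the standard form [assuming t > -3]: now -4*log(t) - 3*log(t + 1) - 5*log(t + 3) + ∫((4*t**2 - 17*t - 1)/(t**3 - 6*t**2 + 5*t + 12)) dt.
Step 6. Decompose ∫((4*t**2 - 17*t - 1)/(t**3 - 6*t**2 + 5*t + 12)) dt by partial fractions, (4*t**2 - 17*t - 1)/(t**3 - 6*t**2 + 5*t + 12) = 1/(t + 1) + 4/(t - 3) - 1/(t - 4): now -4*log(t) - 3*log(t + 1) - 5*log(t + 3) + ∫(-1/(t - 4)) dt + ∫(4/(t - 3)) dt + ∫(1/(t + 1)) dt.
Step 7. Evaluate the standard form [assuming t > 4]: now -4*log(t) - log(t - 4) - 3*log(t + 1) - 5*log(t + 3) + ∫(4/(t - 3)) dt + ∫(1/(t + 1)) dt.
Step 8. Evaluate the standard form [assuming t > 3]: now -4*log(t) - log(t - 4) + 4*log(t - 3) - 3*log(t + 1) - 5*log(t + 3) + ∫(1/(t + 1)) dt.
Step 9. Evaluate the standard form [assuming t > -1]: now -4*log(t) - log(t - 4) + 4*log(t - 3) - 2*log(t + 1) - 5*log(t + 3).
Answer: -4*log(t) - log(t - 4) + 4*log(t - 3) - 2*log(t + 1) - 5*log(t + 3).


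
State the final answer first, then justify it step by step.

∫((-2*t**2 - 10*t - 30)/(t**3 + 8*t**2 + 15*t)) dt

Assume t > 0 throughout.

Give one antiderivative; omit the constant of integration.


The answer is -2*log(t) + 3*log(t + 3) - 3*log(t + 5).
Step 1. Decompose ∫((-2*t**2 - 10*t - 30)/(t**3 + 8*t**2 + 15*t)) dt by partial fractions, (-2*t**2 - 10*t - 30)/(t**3 + 8*t**2 + 15*t) = -3/(t + 5) + 3/(t + 3) - 2/t: now ∫(-2/t) dt + ∫(3/(t + 3)) dt + ∫(-3/(t + 5)) dt.
Step 2. Evaluate the standard form [assuming t > 0]: now -2*log(t) + ∫(3/(t + 3)) dt + ∫(-3/(t + 5)) dt.
Step 3. Evaluate the standard form [assuming t > -5]: now -2*log(t) - 3*log(t + 5) + ∫(3/(t + 3)) dt.
Step 4. Evaluate the standard form [assuming t > -3]: now -2*log(t) + 3*log(t + 3) - 3*log(t + 5).
Answer: -2*log(t) + 3*log(t + 3) - 3*log(t + 5).


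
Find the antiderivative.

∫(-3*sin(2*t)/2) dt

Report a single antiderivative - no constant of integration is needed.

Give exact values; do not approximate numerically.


Answer: 3*cos(2*t)/4.


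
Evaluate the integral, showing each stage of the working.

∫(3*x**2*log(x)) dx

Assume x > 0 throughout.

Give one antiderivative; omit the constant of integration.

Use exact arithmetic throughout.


Step 1. Integrate ∫(3*x**2*log(x)) dx by parts with u = log(x), dv = (3*x**2) dx, so v = x**3 [assuming x > 0]: now x**3*log(x) + ∫(-x**2) dx.
Step 2. Evaluate the standard form: now x**3*log(x) - x**3/3.
Answer: x**3*log(x) - x**3/3.


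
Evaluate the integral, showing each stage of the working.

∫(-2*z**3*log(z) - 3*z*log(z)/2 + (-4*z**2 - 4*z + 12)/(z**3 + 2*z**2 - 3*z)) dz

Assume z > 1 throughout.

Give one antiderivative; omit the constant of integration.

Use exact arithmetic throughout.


Step 1. Rewrite: now ∫(-3*z*log(z)/2) dz + ∫(-2*z**3*log(z)) dz + ∫((-4*z**2 - 4*z + 12)/(z**3 + 2*z**2 - 3*z)) dz.
Step 2. Decompose ∫((-4*z**2 - 4*z + 12)/(z**3 + 2*z**2 - 3*z)) dz by partial fractions, (-4*z**2 - 4*z + 12)/(z**3 + 2*z**2 - 3*z) = -1/(z + 3) + 1/(z - 1) - 4/z: now ∫(-4/z) dz + ∫(-3*z*log(z)/2) dz + ∫(-2*z**3*log(z)) dz + ∫(1/(z - 1)) dz + ∫(-1/(z + 3)) dz.
Step 3. Evaluate the standard form [assuming z > 1]: now log(z - 1) + ∫(-4/z) dz + ∫(-3*z*log(z)/2) dz + ∫(-2*z**3*log(z)) dz + ∫(-1/(z + 3)) dz.
Step 4. Evaluate the standard form [assuming z > 0]: now -4*log(z) + log(z - 1) + ∫(-3*z*log(z)/2) dz + ∫(-2*z**3*log(z)) dz + ∫(-1/(z + 3)) dz.
Step 5. Evaluate the standard form [assuming z > -3]: now -4*log(z) + log(z - 1) - log(z + 3) + ∫(-3*z*log(z)/2) dz + ∫(-2*z**3*log(z)) dz.
Step 6. Integrate ∫(-2*z**3*log(z)) dz by parts with u = log(z), dv = (-2*z**3) dz, so v = -z**4/2 [assuming z > 0]: now -z**4*log(z)/2 - 4*log(z) + log(z - 1) - log(z + 3) + ∫(z**3/2) dz + ∫(-3*z*log(z)/2) dz.
Step 7. Evaluate the standard form: now -z**4*log(z)/2 + z**4/8 - 4*log(z) + log(z - 1) - log(z + 3) + ∫(-3*z*log(z)/2) dz.
Step 8. Integrate ∫(-3*z*log(z)/2) dz by parts with u = log(z), dv = (-3*z/2) dz, so v = -3*z**2/4 [assuming z > 0]: now -z**4*log(z)/2 + z**4/8 - 3*z**2*log(z)/4 - 4*log(z) + log(z - 1) - log(z + 3) + ∫(3*z/4) dz.
Step 9. Evaluate the standard form: now -z**4*log(z)/2 + z**4/8 - 3*z**2*log(z)/4 + 3*z**2/8 - 4*log(z) + log(z - 1) - log(z + 3).
Answer: -z**4*log(z)/2 + z**4/8 - 3*z**2*log(z)/4 + 3*z**2/8 - 4*log(z) + log(z - 1) - log(z + 3).


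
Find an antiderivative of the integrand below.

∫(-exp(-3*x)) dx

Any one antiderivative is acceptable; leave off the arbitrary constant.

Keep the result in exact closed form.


Answer: exp(-3*x)/3.


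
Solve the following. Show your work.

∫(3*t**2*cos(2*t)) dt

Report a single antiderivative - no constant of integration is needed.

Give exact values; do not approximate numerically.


Step 1. Integrate ∫(3*t**2*cos(2*t)) dt by parts with u = t**2, dv = (3*cos(2*t)) dt, so v = 3*sin(2*t)/2: now 3*t**2*sin(2*t)/2 + ∫(-3*t*sin(2*t)) dt.
Step 2. Integrate ∫(-3*t*sin(2*t)) dt by parts with u = t, dv = (-3*sin(2*t)) dt, so v = 3*cos(2*t)/2: now 3*t**2*sin(2*t)/2 + 3*t*cos(2*t)/2 + ∫(-3*cos(2*t)/2) dt.
Step 3. Evaluate the standard form: now 3*t**2*sin(2*t)/2 + 3*t*cos(2*t)/2 - 3*sin(2*t)/4.
Answer: 3*t**2*sin(2*t)/2 + 3*t*cos(2*t)/2 - 3*sin(2*t)/4.


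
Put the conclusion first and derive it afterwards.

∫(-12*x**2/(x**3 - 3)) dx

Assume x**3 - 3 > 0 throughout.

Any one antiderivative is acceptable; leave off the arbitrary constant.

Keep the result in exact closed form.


The answer is -4*log(x**3 - 3).
Step 1. Substitute u = x**3 - 3, turning ∫(-12*x**2/(x**3 - 3)) dx into ∫(-4/u) du: now ∫(-4/u) du.
Step 2. Evaluate the standard form [assuming u > 0]: now -4*log(u).
Step 3. Substitute back u = x**3 - 3: now -4*log(x**3 - 3).
Answer: -4*log(x**3 - 3).


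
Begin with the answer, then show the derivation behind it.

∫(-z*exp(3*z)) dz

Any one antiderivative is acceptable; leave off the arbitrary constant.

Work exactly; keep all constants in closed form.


The answer is -z*exp(3*z)/3 + exp(3*z)/9.
Step 1. Integrate ∫(-z*exp(3*z)) dz by parts with u = z, dv = (-exp(3*z)) dz, so v = -exp(3*z)/3: now -z*exp(3*z)/3 + ∫(exp(3*z)/3) dz.
Step 2. Evaluate the standard form: now -z*exp(3*z)/3 + exp(3*z)/9.
Answer: -z*exp(3*z)/3 + exp(3*z)/9.


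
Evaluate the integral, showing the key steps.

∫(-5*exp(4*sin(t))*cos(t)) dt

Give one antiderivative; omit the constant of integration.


Step 1. Substitute u = sin(t), turning ∫(-5*exp(4*sin(t))*cos(t)) dt into ∫(-5*exp(4*u)) du: now ∫(-5*exp(4*u)) du.
Step 2. Evaluate the standard form: now -5*exp(4*u)/4.
Step 3. Substitute back u = sin(t): now -5*exp(4*sin(t))/4.
Answer: -5*exp(4*sin(t))/4.


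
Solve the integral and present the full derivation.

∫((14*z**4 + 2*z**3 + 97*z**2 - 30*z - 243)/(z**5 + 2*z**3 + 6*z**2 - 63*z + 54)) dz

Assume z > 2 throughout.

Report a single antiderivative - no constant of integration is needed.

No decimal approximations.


Step 1. Decompose ∫((14*z**4 + 2*z**3 + 97*z**2 - 30*z - 243)/(z**5 + 2*z**3 + 6*z**2 - 63*z + 54)) dz by partial fractions, (14*z**4 + 2*z**3 + 97*z**2 - 30*z - 243)/(z**5 + 2*z**3 + 6*z**2 - 63*z + 54) = 3/(z**2 + 9) + 5/(z + 3) + 4/(z - 1) + 5/(z - 2): now ∫(5/(z - 2)) dz + ∫(4/(z - 1)) dz + ∫(5/(z + 3)) dz + ∫(3/(z**2 + 9)) dz.
Step 2. Evaluate the standard form [assuming z > 1]: now 4*log(z - 1) + ∫(5/(z - 2)) dz + ∫(5/(z + 3)) dz + ∫(3/(z**2 + 9)) dz.
Step 3. Evaluate the standard form [assuming z > 2]: now 5*log(z - 2) + 4*log(z - 1) + ∫(5/(z + 3)) dz + ∫(3/(z**2 + 9)) dz.
Step 4. Evaluate the standard form [assuming z > -3]: now 5*log(z - 2) + 4*log(z - 1) + 5*log(z + 3) + ∫(3/(z**2 + 9)) dz.
Step 5. Evaluate the standard form: now 5*log(z - 2) + 4*log(z - 1) + 5*log(z + 3) + atan(z/3).
Answer: 5*log(z - 2) + 4*log(z - 1) + 5*log(z + 3) + atan(z/3).


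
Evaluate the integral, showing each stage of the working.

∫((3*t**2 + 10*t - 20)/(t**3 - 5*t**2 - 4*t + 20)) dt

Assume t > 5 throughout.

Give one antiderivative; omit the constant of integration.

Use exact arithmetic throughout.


Step 1. Decompose ∫((3*t**2 + 10*t - 20)/(t**3 - 5*t**2 - 4*t + 20)) dt by partial fractions, (3*t**2 + 10*t - 20)/(t**3 - 5*t**2 - 4*t + 20) = -1/(t + 2) - 1/(t - 2) + 5/(t - 5): now ∫(5/(t - 5)) dt + ∫(-1/(t - 2)) dt + ∫(-1/(t + 2)) dt.
Step 2. Evaluate the standard form [assuming t > -2]: now -log(t + 2) + ∫(5/(t - 5)) dt + ∫(-1/(t - 2)) dt.
Step 3. Evaluate the standard form [assuming t > 5]: now 5*log(t - 5) - log(t + 2) + ∫(-1/(t - 2)) dt.
Step 4. Evaluate the standard form [assuming t > 2]: now 5*log(t - 5) - log(t - 2) - log(t + 2).
Answer: 5*log(t - 5) - log(t - 2) - log(t + 2).


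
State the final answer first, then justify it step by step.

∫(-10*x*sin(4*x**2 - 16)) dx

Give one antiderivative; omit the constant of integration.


The answer is 5*cos(4*x**2 - 16)/4.
Step 1. Substitute u = x**2 - 4, turning ∫(-10*x*sin(4*x**2 - 16)) dx into ∫(-5*sin(4*u)) du: now ∫(-5*sin(4*u)) du.
Step 2. Evaluate the standard form: now 5*cos(4*u)/4.
Step 3. Substitute back u = x**2 - 4: now 5*cos(4*x**2 - 16)/4.
Answer: 5*cos(4*x**2 - 16)/4.


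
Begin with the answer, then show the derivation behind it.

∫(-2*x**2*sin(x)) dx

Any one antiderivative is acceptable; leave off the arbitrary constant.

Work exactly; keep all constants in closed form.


The answer is 2*x**2*cos(x) - 4*x*sin(x) - 4*cos(x).
Step 1. Integrate ∫(-2*x**2*sin(x)) dx by parts with u = x**2, dv = (-2*sin(x)) dx, so v = 2*cos(x): now 2*x**2*cos(x) + ∫(-4*x*cos(x)) dx.
Step 2. Integrate ∫(-4*x*cos(x)) dx by parts with u = x, dv = (-4*cos(x)) dx, so v = -4*sin(x): now 2*x**2*cos(x) - 4*x*sin(x) + ∫(4*sin(x)) dx.
Step 3. Evaluate the standard form: now 2*x**2*cos(x) - 4*x*sin(x) - 4*cos(x).
Answer: 2*x**2*cos(x) - 4*x*sin(x) - 4*cos(x).


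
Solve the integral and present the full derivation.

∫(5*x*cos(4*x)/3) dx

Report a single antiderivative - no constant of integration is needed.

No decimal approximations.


Step 1. Integrate ∫(5*x*cos(4*x)/3) dx by parts with u = x, dv = (5*cos(4*x)/3) dx, so v = 5*sin(4*x)/12: now 5*x*sin(4*x)/12 + ∫(-5*sin(4*x)/12) dx.
Step 2. Evaluate the standard form: now 5*x*sin(4*x)/12 + 5*cos(4*x)/48.
Answer: 5*x*sin(4*x)/12 + 5*cos(4*x)/48.


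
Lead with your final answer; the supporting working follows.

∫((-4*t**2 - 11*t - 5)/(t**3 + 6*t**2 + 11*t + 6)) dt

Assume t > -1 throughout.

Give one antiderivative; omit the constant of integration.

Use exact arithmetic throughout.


The answer is log(t + 1) - log(t + 2) - 4*log(t + 3).
Step 1. Decompose ∫((-4*t**2 - 11*t - 5)/(t**3 + 6*t**2 + 11*t + 6)) dt by partial fractions, (-4*t**2 - 11*t - 5)/(t**3 + 6*t**2 + 11*t + 6) = -4/(t + 3) - 1/(t + 2) + 1/(t + 1): now ∫(1/(t + 1)) dt + ∫(-1/(t + 2)) dt + ∫(-4/(t + 3)) dt.
Step 2. Evaluate the standard form [assuming t > -1]: now log(t + 1) + ∫(-1/(t + 2)) dt + ∫(-4/(t + 3)) dt.
Step 3. Evaluate the standard form [assuming t > -3]: now log(t + 1) - 4*log(t + 3) + ∫(-1/(t + 2)) dt.
Step 4. Evaluate the standard form [assuming t > -2]: now log(t + 1) - log(t + 2) - 4*log(t + 3).
Answer: log(t + 1) - log(t + 2) - 4*log(t + 3).


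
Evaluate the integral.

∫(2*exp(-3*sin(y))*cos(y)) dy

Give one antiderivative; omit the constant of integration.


Answer: -2*exp(-3*sin(y))/3.


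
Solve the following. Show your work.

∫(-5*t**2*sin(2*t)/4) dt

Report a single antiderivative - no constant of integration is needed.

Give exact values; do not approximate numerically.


Step 1. Integrate ∫(-5*t**2*sin(2*t)/4) dt by parts with u = t**2, dv = (-5*sin(2*t)/4) dt, so v = 5*cos(2*t)/8: now 5*t**2*cos(2*t)/8 + ∫(-5*t*cos(2*t)/4) dt.
Step 2. Integrate ∫(-5*t*cos(2*t)/4) dt by parts with u = t, dv = (-5*cos(2*t)/4) dt, so v = -5*sin(2*t)/8: now 5*t**2*cos(2*t)/8 - 5*t*sin(2*t)/8 + ∫(5*sin(2*t)/8) dt.
Step 3. Evaluate the standard form: now 5*t**2*cos(2*t)/8 - 5*t*sin(2*t)/8 - 5*cos(2*t)/16.
Answer: 5*t**2*cos(2*t)/8 - 5*t*sin(2*t)/8 - 5*cos(2*t)/16.


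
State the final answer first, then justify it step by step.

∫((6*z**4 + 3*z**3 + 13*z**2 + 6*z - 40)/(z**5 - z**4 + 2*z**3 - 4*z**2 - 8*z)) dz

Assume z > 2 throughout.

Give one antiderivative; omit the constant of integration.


The answer is 5*log(z) + 3*log(z - 2) - 2*log(z + 1) + atan(z/2)/2.
Step 1. Decompose ∫((6*z**4 + 3*z**3 + 13*z**2 + 6*z - 40)/(z**5 - z**4 + 2*z**3 - 4*z**2 - 8*z)) dz by partial fractions, (6*z**4 + 3*z**3 + 13*z**2 + 6*z - 40)/(z**5 - z**4 + 2*z**3 - 4*z**2 - 8*z) = 1/(z**2 + 4) - 2/(z + 1) + 3/(z - 2) + 5/z: now ∫(5/z) dz + ∫(3/(z - 2)) dz + ∫(-2/(z + 1)) dz + ∫(1/(z**2 + 4)) dz.
Step 2. Evaluate the standard form [assuming z > -1]: now -2*log(z + 1) + ∫(5/z) dz + ∫(3/(z - 2)) dz + ∫(1/(z**2 + 4)) dz.
Step 3. Evaluate the standard form [assuming z > 2]: now 3*log(z - 2) - 2*log(z + 1) + ∫(5/z) dz + ∫(1/(z**2 + 4)) dz.
Step 4. Evaluate the standard form [assuming z > 0]: now 5*log(z) + 3*log(z - 2) - 2*log(z + 1) + ∫(1/(z**2 + 4)) dz.
Step 5. Evaluate the standard form: now 5*log(z) + 3*log(z - 2) - 2*log(z + 1) + atan(z/2)/2.
Answer: 5*log(z) + 3*log(z - 2) - 2*log(z + 1) + atan(z/2)/2.


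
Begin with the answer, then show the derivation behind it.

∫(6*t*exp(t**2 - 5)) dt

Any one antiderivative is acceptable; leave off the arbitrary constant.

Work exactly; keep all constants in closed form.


The answer is 3*exp(t**2 - 5).
Step 1. Substitute u = t**2 - 5, turning ∫(6*t*exp(t**2 - 5)) dt into ∫(3*exp(u)) du: now ∫(3*exp(u)) du.
Step 2. Evaluate the standard form: now 3*exp(u).
Step 3. Substitute back u = t**2 - 5: now 3*exp(t**2 - 5).
Answer: 3*exp(t**2 - 5).


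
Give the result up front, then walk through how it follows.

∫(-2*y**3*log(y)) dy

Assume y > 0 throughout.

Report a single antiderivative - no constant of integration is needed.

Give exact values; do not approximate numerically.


The answer is -y**4*log(y)/2 + y**4/8.
Step 1. Integrate ∫(-2*y**3*log(y)) dy by parts with u = log(y), dv = (-2*y**3) dy, so v = -y**4/2 [assuming y > 0]: now -y**4*log(y)/2 + ∫(y**3/2) dy.
Step 2. Evaluate the standard form: now -y**4*log(y)/2 + y**4/8.
Answer: -y**4*log(y)/2 + y**4/8.


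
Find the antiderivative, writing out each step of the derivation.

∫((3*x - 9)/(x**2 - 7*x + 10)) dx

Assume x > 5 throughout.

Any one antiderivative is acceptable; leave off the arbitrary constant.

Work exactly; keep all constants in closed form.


Step 1. Decompose ∫((3*x - 9)/(x**2 - 7*x + 10)) dx by partial fractions, (3*x - 9)/(x**2 - 7*x + 10) = 1/(x - 2) + 2/(x - 5): now ∫(2/(x - 5)) dx + ∫(1/(x - 2)) dx.
Step 2. Evaluate the standard form [assuming x > 2]: now log(x - 2) + ∫(2/(x - 5)) dx.
Step 3. Evaluate the standard form [assuming x > 5]: now 2*log(x - 5) + log(x - 2).
Answer: 2*log(x - 5) + log(x - 2).


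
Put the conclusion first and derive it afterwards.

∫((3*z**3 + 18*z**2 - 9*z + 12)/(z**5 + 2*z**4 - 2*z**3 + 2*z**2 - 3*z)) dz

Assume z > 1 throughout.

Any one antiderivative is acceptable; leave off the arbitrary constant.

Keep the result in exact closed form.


The answer is -4*log(z) + 3*log(z - 1) + log(z + 3) + 3*atan(z).
Step 1. Decompose ∫((3*z**3 + 18*z**2 - 9*z + 12)/(z**5 + 2*z**4 - 2*z**3 + 2*z**2 - 3*z)) dz by partial fractions, (3*z**3 + 18*z**2 - 9*z + 12)/(z**5 + 2*z**4 - 2*z**3 + 2*z**2 - 3*z) = 3/(z**2 + 1) + 1/(z + 3) + 3/(z - 1) - 4/z: now ∫(-4/z) dz + ∫(3/(z - 1)) dz + ∫(1/(z + 3)) dz + ∫(3/(z**2 + 1)) dz.
Step 2. Evaluate the standard form [assuming z > 1]: now 3*log(z - 1) + ∫(-4/z) dz + ∫(1/(z + 3)) dz + ∫(3/(z**2 + 1)) dz.
Step 3. Evaluate the standard form [assuming z > 0]: now -4*log(z) + 3*log(z - 1) + ∫(1/(z + 3)) dz + ∫(3/(z**2 + 1)) dz.
Step 4. Evaluate the standard form [assuming z > -3]: now -4*log(z) + 3*log(z - 1) + log(z + 3) + ∫(3/(z**2 + 1)) dz.
Step 5. Evaluate the standard form: now -4*log(z) + 3*log(z - 1) + log(z + 3) + 3*atan(z).
Answer: -4*log(z) + 3*log(z - 1) + log(z + 3) + 3*atan(z).


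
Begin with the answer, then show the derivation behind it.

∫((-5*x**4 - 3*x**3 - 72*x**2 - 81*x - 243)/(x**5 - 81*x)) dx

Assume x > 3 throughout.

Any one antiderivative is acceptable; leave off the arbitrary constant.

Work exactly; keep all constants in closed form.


The answer is 3*log(x) - 5*log(x - 3) - 3*log(x + 3) + atan(x/3).
Step 1. Decompose ∫((-5*x**4 - 3*x**3 - 72*x**2 - 81*x - 243)/(x**5 - 81*x)) dx by partial fractions, (-5*x**4 - 3*x**3 - 72*x**2 - 81*x - 243)/(x**5 - 81*x) = 3/(x**2 + 9) - 3/(x + 3) - 5/(x - 3) + 3/x: now ∫(3/x) dx + ∫(-5/(x - 3)) dx + ∫(-3/(x + 3)) dx + ∫(3/(x**2 + 9)) dx.
Step 2. Evaluate the standard form [assuming x > 0]: now 3*log(x) + ∫(-5/(x - 3)) dx + ∫(-3/(x + 3)) dx + ∫(3/(x**2 + 9)) dx.
Step 3. Evaluate the standard form [assuming x > -3]: now 3*log(x) - 3*log(x + 3) + ∫(-5/(x - 3)) dx + ∫(3/(x**2 + 9)) dx.
Step 4. Evaluate the standard form [assuming x > 3]: now 3*log(x) - 5*log(x - 3) - 3*log(x + 3) + ∫(3/(x**2 + 9)) dx.
Step 5. Evaluate the standard form: now 3*log(x) - 5*log(x - 3) - 3*log(x + 3) + atan(x/3).
Answer: 3*log(x) - 5*log(x - 3) - 3*log(x + 3) + atan(x/3).
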